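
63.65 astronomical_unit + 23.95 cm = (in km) 9.522e+09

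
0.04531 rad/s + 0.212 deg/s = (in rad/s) 0.04901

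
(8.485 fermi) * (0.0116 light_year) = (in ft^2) 10.02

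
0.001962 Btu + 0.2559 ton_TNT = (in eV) 6.683e+27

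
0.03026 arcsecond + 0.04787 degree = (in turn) 0.000133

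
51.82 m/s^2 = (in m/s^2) 51.82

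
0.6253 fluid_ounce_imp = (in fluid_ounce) 0.6008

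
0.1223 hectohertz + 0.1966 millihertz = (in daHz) 1.223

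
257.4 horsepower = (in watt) 1.919e+05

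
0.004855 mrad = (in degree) 0.0002782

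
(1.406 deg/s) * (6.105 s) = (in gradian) 9.537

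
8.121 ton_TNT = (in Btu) 3.221e+07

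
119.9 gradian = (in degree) 107.9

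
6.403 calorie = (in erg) 2.679e+08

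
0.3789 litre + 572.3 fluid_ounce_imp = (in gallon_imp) 3.66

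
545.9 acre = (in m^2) 2.209e+06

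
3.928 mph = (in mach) 0.005157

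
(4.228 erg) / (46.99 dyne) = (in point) 2.551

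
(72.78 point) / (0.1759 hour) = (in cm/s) 0.004055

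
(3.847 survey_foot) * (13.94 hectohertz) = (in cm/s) 1.635e+05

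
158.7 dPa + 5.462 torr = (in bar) 0.007441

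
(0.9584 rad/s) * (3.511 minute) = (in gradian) 1.285e+04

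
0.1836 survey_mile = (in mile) 0.1836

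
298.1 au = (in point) 1.264e+17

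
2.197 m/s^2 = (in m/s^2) 2.197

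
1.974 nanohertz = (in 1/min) 1.184e-07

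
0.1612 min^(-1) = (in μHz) 2687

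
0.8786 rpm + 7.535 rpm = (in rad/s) 0.8811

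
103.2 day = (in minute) 1.486e+05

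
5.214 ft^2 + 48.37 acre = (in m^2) 1.957e+05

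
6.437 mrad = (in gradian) 0.4098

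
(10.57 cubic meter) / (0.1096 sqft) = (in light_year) 1.097e-13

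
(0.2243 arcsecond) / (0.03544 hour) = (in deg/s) 4.883e-07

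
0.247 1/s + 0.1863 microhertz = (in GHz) 2.47e-10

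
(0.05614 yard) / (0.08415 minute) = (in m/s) 0.01017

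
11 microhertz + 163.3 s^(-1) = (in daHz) 16.33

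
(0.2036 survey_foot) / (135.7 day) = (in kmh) 1.905e-08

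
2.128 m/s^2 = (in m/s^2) 2.128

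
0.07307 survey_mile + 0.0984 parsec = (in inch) 1.195e+17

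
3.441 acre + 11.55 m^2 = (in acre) 3.444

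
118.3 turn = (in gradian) 4.732e+04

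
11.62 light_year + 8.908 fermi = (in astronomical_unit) 7.349e+05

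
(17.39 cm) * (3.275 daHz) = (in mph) 12.74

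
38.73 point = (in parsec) 4.428e-19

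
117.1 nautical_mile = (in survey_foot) 7.115e+05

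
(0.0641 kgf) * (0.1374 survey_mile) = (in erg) 1.39e+09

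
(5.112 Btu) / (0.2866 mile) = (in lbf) 2.629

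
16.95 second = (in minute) 0.2825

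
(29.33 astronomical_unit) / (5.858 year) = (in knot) 4.617e+04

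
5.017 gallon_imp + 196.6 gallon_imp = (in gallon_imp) 201.6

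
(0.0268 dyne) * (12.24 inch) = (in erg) 0.8332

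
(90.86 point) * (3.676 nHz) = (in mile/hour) 2.636e-10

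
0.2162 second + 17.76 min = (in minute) 17.76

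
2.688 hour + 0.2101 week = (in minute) 2279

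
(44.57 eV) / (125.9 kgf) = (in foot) 1.898e-20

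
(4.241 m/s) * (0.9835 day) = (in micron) 3.604e+11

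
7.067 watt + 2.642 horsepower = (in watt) 1977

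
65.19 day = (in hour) 1565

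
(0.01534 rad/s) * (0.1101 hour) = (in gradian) 387.1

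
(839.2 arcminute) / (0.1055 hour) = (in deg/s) 0.03683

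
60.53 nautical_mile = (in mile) 69.66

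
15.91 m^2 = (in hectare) 0.001591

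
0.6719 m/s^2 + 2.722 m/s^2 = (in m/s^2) 3.394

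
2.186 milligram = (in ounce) 7.711e-05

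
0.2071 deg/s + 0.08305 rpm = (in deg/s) 0.7054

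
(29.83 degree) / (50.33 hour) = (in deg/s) 0.0001646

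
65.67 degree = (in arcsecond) 2.364e+05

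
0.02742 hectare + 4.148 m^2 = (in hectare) 0.02783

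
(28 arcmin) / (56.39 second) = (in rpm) 0.001379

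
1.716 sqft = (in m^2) 0.1594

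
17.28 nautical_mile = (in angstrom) 3.2e+14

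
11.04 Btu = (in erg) 1.165e+11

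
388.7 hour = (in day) 16.2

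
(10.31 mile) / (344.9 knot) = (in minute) 1.559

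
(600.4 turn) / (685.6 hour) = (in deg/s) 0.08757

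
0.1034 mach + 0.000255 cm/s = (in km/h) 126.7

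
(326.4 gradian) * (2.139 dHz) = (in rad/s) 1.097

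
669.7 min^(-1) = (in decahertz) 1.116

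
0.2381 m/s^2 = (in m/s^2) 0.2381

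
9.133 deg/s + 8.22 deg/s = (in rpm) 2.892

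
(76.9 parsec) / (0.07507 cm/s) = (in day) 3.658e+16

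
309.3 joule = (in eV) 1.93e+21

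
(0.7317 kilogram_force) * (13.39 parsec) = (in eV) 1.85e+37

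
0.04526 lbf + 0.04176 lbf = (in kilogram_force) 0.03947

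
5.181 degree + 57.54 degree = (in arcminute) 3763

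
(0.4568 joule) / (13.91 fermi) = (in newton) 3.284e+13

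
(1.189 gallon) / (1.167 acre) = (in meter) 9.53e-07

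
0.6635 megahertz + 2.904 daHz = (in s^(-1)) 6.635e+05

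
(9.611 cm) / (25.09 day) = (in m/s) 4.434e-08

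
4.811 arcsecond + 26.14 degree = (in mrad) 456.3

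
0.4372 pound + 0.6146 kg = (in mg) 8.129e+05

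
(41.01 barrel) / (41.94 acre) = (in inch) 0.001512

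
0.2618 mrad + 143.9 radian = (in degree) 8245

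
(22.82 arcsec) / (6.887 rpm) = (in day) 1.775e-09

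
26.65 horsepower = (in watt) 1.987e+04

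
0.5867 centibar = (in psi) 0.08509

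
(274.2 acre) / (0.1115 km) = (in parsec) 3.225e-13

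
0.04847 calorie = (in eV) 1.266e+18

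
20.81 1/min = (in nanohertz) 3.468e+08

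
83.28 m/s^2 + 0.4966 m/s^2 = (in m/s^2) 83.78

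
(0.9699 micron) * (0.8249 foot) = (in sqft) 2.625e-06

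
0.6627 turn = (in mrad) 4164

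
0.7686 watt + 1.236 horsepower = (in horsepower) 1.237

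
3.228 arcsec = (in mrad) 0.01565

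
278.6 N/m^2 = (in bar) 0.002786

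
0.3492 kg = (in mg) 3.492e+05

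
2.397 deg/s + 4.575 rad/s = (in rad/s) 4.617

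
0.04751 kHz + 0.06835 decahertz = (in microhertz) 4.819e+07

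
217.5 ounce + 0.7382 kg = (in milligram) 6.904e+06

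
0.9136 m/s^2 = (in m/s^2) 0.9136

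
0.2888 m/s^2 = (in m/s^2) 0.2888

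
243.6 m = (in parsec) 7.895e-15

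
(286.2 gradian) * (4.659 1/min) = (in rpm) 3.334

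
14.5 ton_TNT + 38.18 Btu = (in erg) 6.067e+17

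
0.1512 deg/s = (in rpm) 0.0252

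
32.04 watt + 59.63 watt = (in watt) 91.67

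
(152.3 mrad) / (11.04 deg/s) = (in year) 2.506e-08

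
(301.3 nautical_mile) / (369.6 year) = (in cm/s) 0.004787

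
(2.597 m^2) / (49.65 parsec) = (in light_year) 1.792e-34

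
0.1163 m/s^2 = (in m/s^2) 0.1163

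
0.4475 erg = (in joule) 4.475e-08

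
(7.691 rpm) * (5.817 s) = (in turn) 0.7456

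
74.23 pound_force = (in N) 330.2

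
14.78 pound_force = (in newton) 65.74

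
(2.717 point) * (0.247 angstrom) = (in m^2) 2.367e-14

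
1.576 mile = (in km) 2.536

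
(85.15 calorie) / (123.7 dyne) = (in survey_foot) 9.449e+05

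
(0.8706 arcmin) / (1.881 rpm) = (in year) 4.077e-11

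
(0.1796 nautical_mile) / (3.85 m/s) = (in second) 86.39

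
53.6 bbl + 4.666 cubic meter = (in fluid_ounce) 4.459e+05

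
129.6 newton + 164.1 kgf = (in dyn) 1.739e+08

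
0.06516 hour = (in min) 3.91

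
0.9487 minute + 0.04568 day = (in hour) 1.112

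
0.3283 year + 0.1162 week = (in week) 17.23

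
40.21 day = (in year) 0.1102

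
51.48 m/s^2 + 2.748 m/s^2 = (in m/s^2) 54.23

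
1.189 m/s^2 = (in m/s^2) 1.189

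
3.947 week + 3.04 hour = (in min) 3.997e+04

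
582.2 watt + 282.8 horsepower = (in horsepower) 283.6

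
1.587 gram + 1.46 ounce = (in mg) 4.298e+04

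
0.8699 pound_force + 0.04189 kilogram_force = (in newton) 4.28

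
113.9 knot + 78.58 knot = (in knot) 192.5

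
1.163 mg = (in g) 0.001163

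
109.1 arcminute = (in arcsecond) 6546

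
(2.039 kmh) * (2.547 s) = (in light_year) 1.525e-16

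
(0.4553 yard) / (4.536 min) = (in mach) 4.493e-06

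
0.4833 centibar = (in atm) 0.00477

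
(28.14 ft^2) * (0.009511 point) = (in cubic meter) 8.772e-06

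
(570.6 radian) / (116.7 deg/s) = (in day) 0.003242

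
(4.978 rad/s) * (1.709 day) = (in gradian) 4.679e+07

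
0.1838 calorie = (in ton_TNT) 1.838e-10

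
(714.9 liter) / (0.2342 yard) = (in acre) 0.0008249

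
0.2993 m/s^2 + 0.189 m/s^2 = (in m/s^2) 0.4883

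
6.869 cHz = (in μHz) 6.869e+04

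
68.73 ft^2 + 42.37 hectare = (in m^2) 4.237e+05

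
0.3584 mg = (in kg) 3.584e-07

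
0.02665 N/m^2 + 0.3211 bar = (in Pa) 3.211e+04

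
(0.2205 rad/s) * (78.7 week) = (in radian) 1.05e+07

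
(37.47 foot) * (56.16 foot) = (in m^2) 195.5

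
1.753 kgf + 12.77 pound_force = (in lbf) 16.63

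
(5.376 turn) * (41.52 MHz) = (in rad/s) 1.402e+09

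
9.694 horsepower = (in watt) 7229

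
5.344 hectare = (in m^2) 5.344e+04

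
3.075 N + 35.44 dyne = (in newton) 3.075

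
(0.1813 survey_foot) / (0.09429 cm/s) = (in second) 58.61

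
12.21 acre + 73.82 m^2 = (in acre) 12.23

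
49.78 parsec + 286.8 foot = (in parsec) 49.78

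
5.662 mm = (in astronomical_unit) 3.785e-14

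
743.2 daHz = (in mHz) 7.432e+06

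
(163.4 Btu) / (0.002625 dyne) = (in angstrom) 6.567e+22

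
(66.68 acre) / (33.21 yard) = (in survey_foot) 2.915e+04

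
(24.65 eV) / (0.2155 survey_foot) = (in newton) 6.013e-17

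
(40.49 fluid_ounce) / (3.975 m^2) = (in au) 2.014e-15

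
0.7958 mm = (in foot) 0.002611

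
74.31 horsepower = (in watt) 5.541e+04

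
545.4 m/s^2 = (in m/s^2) 545.4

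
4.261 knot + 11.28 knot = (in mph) 17.88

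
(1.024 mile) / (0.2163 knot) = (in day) 0.1714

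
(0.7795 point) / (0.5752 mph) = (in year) 3.391e-11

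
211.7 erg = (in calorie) 5.06e-06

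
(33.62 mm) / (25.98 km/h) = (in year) 1.477e-10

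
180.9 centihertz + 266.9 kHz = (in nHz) 2.669e+14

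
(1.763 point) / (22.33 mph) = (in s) 6.23e-05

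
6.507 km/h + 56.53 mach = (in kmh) 6.93e+04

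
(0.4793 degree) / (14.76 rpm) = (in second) 0.005412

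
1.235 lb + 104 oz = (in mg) 3.509e+06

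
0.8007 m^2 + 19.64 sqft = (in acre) 0.0006487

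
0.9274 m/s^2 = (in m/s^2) 0.9274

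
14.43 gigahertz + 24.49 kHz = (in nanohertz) 1.443e+19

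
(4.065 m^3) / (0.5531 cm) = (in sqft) 7911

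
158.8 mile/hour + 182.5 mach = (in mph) 1.392e+05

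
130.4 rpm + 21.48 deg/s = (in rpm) 134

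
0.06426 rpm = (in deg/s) 0.3856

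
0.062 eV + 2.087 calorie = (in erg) 8.732e+07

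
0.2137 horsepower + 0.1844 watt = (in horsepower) 0.2139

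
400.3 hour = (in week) 2.383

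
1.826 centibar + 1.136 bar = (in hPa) 1154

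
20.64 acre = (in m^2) 8.353e+04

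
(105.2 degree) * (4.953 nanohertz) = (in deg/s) 5.211e-07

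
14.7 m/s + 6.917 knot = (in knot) 35.49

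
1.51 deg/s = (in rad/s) 0.02635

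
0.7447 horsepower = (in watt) 555.3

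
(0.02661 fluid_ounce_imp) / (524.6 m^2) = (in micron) 0.001441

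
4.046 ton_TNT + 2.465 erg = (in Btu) 1.605e+07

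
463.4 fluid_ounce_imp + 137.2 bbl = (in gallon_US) 5766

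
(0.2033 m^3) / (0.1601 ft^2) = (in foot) 44.84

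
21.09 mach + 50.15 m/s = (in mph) 1.618e+04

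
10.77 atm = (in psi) 158.3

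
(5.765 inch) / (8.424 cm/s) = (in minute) 0.02897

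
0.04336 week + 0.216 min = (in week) 0.04338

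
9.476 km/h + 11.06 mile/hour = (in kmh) 27.28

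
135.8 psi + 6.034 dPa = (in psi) 135.8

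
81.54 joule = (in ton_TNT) 1.949e-08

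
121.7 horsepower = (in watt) 9.075e+04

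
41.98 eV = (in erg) 6.726e-11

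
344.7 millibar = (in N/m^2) 3.447e+04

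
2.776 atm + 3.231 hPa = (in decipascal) 2.816e+06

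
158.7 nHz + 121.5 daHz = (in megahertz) 0.001215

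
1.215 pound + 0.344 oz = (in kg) 0.5609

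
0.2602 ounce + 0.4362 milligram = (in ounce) 0.2602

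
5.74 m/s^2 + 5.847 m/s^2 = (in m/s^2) 11.59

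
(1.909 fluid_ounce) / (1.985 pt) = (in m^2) 0.08062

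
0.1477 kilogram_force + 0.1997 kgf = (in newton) 3.407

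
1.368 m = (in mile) 0.00085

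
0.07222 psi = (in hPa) 4.979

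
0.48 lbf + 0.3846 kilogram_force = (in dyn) 5.907e+05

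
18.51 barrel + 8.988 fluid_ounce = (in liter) 2943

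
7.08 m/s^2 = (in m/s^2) 7.08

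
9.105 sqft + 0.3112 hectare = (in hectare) 0.3113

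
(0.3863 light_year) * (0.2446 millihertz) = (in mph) 2e+12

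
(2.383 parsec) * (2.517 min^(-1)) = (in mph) 6.9e+15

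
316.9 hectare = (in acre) 783.1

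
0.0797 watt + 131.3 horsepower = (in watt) 9.791e+04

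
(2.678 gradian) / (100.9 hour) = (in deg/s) 6.635e-06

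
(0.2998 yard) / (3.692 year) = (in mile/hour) 5.267e-09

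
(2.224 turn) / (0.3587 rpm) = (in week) 0.0006151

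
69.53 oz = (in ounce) 69.53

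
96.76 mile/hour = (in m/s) 43.26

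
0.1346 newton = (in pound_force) 0.03026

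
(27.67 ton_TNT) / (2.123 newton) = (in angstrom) 5.453e+20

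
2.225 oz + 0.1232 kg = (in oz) 6.571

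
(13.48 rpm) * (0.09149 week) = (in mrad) 7.811e+07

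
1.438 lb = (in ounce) 23.01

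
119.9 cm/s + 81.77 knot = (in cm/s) 4327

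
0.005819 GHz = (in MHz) 5.819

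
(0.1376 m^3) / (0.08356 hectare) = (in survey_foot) 0.0005403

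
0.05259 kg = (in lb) 0.1159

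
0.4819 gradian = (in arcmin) 26.02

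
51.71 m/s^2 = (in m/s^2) 51.71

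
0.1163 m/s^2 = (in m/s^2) 0.1163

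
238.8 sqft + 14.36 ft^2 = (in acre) 0.005812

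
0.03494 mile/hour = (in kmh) 0.05623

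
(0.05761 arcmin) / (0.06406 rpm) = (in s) 0.002498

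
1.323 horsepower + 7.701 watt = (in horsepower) 1.333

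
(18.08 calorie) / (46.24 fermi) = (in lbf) 3.678e+14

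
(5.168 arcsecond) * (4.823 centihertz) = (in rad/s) 1.208e-06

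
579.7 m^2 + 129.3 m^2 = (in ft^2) 7632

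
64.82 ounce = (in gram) 1838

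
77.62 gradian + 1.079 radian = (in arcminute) 7901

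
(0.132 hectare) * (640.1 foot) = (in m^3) 2.575e+05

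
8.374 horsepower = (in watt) 6244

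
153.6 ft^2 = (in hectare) 0.001427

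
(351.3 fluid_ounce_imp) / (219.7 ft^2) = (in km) 4.89e-07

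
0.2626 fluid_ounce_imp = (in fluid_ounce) 0.2523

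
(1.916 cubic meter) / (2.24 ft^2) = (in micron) 9.207e+06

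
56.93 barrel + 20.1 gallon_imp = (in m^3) 9.143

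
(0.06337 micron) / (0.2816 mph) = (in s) 5.034e-07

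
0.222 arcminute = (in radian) 6.458e-05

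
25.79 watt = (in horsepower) 0.03458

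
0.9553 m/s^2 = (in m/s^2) 0.9553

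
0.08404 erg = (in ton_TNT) 2.009e-18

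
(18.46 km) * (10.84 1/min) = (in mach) 9.795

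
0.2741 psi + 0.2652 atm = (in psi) 4.171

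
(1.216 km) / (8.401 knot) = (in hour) 0.07816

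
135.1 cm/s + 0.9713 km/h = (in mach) 0.00476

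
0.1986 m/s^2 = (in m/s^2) 0.1986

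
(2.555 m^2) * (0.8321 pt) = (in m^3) 0.00075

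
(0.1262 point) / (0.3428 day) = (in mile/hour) 3.362e-09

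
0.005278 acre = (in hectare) 0.002136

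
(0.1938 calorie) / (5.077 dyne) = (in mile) 9.924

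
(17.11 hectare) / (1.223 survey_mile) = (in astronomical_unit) 5.811e-10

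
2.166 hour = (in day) 0.09025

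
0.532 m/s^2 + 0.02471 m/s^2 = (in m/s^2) 0.5567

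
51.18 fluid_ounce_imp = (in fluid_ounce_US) 49.17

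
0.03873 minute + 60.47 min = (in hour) 1.008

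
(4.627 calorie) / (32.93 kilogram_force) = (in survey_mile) 3.725e-05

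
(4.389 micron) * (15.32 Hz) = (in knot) 0.0001307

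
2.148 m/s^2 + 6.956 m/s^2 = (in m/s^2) 9.104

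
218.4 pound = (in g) 9.906e+04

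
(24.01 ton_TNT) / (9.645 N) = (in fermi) 1.042e+25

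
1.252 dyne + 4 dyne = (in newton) 5.252e-05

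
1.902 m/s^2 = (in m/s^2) 1.902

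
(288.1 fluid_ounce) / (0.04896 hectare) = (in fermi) 1.74e+10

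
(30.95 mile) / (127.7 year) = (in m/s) 1.237e-05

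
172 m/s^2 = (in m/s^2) 172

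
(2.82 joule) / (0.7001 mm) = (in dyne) 4.028e+08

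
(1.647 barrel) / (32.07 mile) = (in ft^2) 5.461e-05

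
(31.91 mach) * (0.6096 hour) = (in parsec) 7.728e-10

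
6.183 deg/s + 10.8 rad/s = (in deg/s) 625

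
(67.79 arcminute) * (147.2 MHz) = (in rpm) 2.772e+07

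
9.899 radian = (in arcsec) 2.042e+06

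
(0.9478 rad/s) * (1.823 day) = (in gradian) 9.504e+06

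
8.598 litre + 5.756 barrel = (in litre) 923.7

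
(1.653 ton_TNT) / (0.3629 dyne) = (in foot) 6.253e+15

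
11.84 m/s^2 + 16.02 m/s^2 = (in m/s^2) 27.86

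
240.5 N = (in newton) 240.5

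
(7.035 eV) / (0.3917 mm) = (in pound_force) 6.469e-16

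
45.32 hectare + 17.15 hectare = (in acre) 154.4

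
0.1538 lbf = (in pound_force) 0.1538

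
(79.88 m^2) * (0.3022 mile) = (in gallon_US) 1.026e+07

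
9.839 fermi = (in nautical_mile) 5.313e-18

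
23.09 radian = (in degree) 1323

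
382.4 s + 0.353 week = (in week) 0.3536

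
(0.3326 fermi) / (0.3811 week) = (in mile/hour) 3.228e-21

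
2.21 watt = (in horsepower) 0.002964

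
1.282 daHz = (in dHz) 128.2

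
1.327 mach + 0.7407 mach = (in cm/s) 7.041e+04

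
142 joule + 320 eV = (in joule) 142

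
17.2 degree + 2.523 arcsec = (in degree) 17.2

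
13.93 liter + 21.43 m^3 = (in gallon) 5665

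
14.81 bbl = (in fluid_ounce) 7.962e+04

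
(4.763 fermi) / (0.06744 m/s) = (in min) 1.177e-15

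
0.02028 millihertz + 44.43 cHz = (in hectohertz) 0.004443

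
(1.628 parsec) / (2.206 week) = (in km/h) 1.355e+11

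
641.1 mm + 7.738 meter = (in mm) 8379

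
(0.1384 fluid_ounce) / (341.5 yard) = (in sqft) 1.411e-07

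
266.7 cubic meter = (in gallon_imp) 5.867e+04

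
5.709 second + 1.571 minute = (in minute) 1.666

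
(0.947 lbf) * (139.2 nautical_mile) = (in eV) 6.778e+24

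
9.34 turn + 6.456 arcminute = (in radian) 58.69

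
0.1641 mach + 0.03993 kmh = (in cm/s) 5589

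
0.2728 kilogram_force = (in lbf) 0.6014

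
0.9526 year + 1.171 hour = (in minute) 5.008e+05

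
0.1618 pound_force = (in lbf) 0.1618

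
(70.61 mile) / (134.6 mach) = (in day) 2.87e-05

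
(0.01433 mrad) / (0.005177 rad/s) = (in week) 4.577e-09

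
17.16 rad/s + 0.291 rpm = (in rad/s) 17.19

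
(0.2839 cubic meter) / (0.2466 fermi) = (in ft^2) 1.239e+16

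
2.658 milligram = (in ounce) 9.376e-05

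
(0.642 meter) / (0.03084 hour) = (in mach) 1.698e-05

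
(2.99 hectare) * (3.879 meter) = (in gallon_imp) 2.551e+07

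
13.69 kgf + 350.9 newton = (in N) 485.2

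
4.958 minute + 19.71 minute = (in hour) 0.4111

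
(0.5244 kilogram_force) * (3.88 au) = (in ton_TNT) 713.4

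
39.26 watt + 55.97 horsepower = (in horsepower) 56.02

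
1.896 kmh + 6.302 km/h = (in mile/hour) 5.094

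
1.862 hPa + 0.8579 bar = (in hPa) 859.8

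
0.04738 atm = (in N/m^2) 4801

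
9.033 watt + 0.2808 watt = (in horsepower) 0.01249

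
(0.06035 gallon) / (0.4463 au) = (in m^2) 3.422e-15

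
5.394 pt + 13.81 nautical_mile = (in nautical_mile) 13.81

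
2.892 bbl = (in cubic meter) 0.4598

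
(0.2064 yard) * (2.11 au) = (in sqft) 6.412e+11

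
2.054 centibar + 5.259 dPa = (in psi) 0.298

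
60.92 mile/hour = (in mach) 0.07998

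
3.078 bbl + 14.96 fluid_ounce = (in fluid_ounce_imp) 1.724e+04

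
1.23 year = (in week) 64.14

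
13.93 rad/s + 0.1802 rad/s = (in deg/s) 808.5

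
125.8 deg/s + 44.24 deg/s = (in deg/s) 170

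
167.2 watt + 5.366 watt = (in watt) 172.6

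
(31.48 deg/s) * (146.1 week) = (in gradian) 3.091e+09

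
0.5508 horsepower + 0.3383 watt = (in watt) 411.1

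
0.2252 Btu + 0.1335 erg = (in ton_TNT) 5.679e-08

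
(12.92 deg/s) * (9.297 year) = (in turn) 1.052e+07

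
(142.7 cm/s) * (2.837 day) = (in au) 2.338e-06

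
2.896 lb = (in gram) 1314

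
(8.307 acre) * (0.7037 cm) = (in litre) 2.366e+05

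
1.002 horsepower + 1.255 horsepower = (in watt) 1683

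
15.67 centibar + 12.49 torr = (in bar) 0.1734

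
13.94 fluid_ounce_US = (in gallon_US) 0.1089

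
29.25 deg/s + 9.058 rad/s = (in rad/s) 9.569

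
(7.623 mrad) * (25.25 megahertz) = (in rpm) 1.838e+06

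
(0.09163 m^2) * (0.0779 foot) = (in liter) 2.176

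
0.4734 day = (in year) 0.001297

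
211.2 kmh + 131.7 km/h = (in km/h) 342.9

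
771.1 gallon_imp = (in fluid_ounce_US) 1.185e+05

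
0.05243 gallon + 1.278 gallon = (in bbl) 0.03168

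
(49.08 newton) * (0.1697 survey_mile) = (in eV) 8.366e+22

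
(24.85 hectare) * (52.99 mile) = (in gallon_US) 5.598e+12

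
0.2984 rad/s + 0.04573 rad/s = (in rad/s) 0.3441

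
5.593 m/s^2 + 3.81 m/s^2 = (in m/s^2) 9.403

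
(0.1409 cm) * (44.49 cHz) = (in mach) 1.841e-06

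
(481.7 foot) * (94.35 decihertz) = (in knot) 2693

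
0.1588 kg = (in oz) 5.602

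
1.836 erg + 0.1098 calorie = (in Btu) 0.0004354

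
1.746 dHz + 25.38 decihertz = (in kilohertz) 0.002713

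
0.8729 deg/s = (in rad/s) 0.01523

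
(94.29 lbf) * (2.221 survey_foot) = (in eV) 1.772e+21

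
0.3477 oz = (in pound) 0.02173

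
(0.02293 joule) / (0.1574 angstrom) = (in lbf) 3.275e+08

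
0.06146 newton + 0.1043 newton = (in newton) 0.1658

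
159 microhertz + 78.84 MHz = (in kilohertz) 7.884e+04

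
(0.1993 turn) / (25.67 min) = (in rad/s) 0.000813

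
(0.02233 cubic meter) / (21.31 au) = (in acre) 1.731e-18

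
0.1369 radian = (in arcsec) 2.824e+04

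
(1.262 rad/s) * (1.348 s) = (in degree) 97.47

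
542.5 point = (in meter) 0.1914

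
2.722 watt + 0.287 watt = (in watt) 3.009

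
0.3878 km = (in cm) 3.878e+04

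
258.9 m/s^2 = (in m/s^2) 258.9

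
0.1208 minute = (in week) 1.198e-05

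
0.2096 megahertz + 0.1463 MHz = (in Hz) 3.559e+05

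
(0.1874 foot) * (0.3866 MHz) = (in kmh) 7.95e+04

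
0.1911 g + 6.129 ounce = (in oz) 6.136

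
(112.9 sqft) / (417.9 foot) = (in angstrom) 8.234e+08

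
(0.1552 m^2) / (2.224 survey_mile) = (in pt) 0.1229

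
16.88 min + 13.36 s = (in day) 0.01188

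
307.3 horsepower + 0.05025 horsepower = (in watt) 2.292e+05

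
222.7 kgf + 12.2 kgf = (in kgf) 234.9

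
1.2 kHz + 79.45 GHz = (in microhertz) 7.945e+16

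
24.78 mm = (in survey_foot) 0.0813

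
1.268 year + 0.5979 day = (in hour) 1.112e+04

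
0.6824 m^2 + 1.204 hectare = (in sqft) 1.296e+05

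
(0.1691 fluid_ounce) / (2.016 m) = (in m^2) 2.481e-06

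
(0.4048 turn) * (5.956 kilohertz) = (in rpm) 1.447e+05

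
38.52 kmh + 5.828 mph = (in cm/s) 1331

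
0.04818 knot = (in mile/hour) 0.05544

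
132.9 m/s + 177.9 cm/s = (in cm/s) 1.347e+04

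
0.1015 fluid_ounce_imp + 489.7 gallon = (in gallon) 489.7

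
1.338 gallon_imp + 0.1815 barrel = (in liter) 34.94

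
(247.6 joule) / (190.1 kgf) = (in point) 376.5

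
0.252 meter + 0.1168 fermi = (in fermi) 2.52e+14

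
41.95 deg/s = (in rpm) 6.992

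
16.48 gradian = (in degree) 14.83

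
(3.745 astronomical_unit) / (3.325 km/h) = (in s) 6.066e+11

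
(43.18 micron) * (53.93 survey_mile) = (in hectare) 0.0003748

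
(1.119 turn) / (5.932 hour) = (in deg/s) 0.01886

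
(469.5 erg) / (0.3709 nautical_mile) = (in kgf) 6.97e-09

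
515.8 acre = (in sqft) 2.247e+07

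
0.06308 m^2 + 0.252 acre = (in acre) 0.252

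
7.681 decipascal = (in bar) 7.681e-06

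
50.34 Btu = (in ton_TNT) 1.269e-05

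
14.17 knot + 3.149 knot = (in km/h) 32.07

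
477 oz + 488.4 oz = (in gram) 2.737e+04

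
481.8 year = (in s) 1.519e+10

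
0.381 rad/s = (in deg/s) 21.83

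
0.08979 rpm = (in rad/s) 0.009403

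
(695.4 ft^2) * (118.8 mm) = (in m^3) 7.675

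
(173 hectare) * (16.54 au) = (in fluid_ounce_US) 1.447e+23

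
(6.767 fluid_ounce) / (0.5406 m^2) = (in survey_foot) 0.001215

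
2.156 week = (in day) 15.09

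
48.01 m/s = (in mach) 0.141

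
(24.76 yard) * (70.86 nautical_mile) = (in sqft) 3.198e+07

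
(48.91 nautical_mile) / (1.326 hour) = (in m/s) 18.98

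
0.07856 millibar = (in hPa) 0.07856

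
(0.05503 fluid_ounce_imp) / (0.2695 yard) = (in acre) 1.568e-09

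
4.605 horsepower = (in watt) 3434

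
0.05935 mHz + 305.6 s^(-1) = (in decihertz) 3056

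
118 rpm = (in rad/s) 12.36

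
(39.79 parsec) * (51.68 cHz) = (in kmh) 2.284e+18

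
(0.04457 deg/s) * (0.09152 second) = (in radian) 7.119e-05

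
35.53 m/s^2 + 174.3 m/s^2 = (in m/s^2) 209.8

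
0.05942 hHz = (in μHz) 5.942e+06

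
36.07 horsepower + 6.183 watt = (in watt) 2.69e+04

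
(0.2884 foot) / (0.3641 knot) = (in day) 5.432e-06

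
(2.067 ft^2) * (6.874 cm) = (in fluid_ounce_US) 446.4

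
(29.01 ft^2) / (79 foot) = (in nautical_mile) 6.044e-05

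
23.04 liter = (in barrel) 0.1449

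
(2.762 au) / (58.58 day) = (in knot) 1.587e+05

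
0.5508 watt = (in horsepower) 0.0007386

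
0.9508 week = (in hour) 159.7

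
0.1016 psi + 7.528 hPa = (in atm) 0.01434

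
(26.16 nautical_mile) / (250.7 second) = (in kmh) 695.7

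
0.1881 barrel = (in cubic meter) 0.02991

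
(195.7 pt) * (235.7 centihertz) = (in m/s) 0.1627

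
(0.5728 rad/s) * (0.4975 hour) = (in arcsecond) 2.116e+08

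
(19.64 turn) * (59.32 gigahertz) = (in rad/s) 7.32e+12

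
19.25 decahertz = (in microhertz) 1.925e+08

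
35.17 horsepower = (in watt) 2.623e+04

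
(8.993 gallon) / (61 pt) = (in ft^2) 17.03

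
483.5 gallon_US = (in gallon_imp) 402.6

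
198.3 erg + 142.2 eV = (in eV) 1.238e+14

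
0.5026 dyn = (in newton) 5.026e-06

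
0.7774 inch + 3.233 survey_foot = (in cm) 100.5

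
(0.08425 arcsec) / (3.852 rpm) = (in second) 1.013e-06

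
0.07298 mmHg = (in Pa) 9.73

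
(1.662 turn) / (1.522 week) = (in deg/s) 0.00065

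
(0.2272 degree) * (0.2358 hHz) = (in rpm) 0.8929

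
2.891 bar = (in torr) 2168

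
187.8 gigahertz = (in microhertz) 1.878e+17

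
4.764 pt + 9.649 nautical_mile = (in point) 5.065e+07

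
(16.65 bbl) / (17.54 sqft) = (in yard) 1.777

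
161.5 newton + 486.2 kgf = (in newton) 4929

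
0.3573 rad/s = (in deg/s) 20.47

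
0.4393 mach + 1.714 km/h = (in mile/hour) 335.7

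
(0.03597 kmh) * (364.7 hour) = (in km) 13.12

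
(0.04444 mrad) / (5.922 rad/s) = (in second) 7.504e-06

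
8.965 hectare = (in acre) 22.15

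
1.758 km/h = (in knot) 0.9492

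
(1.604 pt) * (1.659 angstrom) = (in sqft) 1.01e-12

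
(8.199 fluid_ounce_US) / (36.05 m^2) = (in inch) 0.0002648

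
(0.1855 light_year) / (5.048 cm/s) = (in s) 3.477e+16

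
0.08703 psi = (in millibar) 6.001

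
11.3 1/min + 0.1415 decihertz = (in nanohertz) 2.025e+08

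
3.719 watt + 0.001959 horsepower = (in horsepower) 0.006946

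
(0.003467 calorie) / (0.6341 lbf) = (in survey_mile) 3.196e-06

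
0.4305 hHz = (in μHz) 4.305e+07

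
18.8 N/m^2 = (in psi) 0.002727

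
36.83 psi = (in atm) 2.506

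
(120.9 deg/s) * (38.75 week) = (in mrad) 4.945e+10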